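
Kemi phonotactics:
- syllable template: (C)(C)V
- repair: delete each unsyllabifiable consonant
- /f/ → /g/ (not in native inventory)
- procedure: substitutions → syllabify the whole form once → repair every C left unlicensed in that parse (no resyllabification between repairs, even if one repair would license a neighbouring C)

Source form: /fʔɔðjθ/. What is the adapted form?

Substitution: /f/ → /g/, giving /gʔɔðjθ/.
Syllabifying with onset maximization leaves /ð/, /j/, /θ/ stranded (no codas are permitted; onsets may contain at most 2 consonants).
Each unlicensed consonant is deleted: /ð/, /j/, /θ/.

gʔɔ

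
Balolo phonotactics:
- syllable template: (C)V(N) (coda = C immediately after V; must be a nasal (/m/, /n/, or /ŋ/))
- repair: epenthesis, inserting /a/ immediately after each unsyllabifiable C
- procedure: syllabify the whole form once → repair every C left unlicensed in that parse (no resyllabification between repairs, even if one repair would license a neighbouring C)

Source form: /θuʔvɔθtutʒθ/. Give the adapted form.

Syllabifying with onset maximization leaves /ʔ/, /θ/, /t/, /ʒ/, /θ/ stranded (only a nasal (/m/, /n/, or /ŋ/) is licensed in coda position; onsets are limited to one consonant).
Inserting the epenthetic vowel yields /ʔ/ → /ʔa/, /θ/ → /θa/, /t/ → /ta/, /ʒ/ → /ʒa/, /θ/ → /θa/.

θuʔavɔθatutaʒaθa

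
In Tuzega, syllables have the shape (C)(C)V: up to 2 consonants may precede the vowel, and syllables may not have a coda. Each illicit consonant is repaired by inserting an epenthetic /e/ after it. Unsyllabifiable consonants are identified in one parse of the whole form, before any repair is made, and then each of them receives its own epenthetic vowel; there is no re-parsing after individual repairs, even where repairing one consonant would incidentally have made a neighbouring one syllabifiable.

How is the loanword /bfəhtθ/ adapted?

bfəheteθe

The consonants /h/, /t/, /θ/ cannot be parsed into a legal (C)(C)V syllable (no codas are permitted; onsets may contain at most 2 consonants).
Inserting the epenthetic vowel yields /h/ → /he/, /t/ → /te/, /θ/ → /θe/.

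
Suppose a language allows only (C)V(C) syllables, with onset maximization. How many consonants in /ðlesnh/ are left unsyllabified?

Under (C)V(C), the unsyllabifiable consonants are /ð/, /n/, /h/ (at most one coda consonant is licensed; onsets are limited to one consonant).

3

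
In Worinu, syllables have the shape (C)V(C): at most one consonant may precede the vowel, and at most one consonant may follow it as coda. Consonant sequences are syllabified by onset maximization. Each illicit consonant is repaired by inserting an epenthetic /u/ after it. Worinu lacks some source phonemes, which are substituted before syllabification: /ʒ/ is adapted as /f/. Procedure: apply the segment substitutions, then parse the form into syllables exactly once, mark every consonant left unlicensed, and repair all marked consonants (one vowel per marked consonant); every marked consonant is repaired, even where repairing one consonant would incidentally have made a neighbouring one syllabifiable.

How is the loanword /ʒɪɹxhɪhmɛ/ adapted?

Substitution: /ʒ/ → /f/, giving /fɪɹxhɪhmɛ/.
Under (C)V(C), the unsyllabifiable consonants are /x/ (at most one coda consonant is licensed; onsets are limited to one consonant).
Each unlicensed consonant becomes the onset of a new syllable: /x/ → /xu/.

fɪɹxuhɪhmɛ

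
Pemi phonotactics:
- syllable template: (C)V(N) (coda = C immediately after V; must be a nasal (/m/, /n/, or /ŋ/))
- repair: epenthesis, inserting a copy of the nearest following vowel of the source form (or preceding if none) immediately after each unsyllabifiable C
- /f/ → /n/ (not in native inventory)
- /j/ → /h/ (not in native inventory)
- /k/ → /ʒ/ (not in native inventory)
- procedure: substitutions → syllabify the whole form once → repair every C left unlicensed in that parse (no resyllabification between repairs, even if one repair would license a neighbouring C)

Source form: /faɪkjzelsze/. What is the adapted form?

Substitution: /f/ → /n/, /k/ → /ʒ/, /j/ → /h/, giving /naɪʒhzelsze/.
The consonants /ʒ/, /h/, /l/, /s/ cannot be parsed into a legal (C)V(N) syllable (only a nasal (/m/, /n/, or /ŋ/) is licensed in coda position; onsets are limited to one consonant).
Epenthesis after each stranded consonant: /ʒ/ → /ʒe/, /h/ → /he/, /l/ → /le/, /s/ → /se/.

naɪʒehezeleseze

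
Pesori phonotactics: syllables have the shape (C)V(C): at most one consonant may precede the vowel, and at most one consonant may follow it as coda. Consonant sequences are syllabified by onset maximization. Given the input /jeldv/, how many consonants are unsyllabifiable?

Syllabifying with onset maximization leaves /d/, /v/ stranded (at most one coda consonant is licensed; onsets are limited to one consonant).

2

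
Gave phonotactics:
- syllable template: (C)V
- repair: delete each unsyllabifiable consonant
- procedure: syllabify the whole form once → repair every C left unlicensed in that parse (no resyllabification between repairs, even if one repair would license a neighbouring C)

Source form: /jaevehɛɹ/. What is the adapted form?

The consonants /ɹ/ cannot be parsed into a legal (C)V syllable (no codas are permitted; onsets are limited to one consonant).
Deletion applies to /ɹ/.

jaevehɛ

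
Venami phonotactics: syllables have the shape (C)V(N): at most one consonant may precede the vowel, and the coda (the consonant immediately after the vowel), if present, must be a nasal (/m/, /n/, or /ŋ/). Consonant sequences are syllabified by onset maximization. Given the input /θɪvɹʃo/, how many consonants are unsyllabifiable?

2

Under (C)V(N), the unsyllabifiable consonants are /v/, /ɹ/ (only a nasal (/m/, /n/, or /ŋ/) is licensed in coda position; onsets are limited to one consonant).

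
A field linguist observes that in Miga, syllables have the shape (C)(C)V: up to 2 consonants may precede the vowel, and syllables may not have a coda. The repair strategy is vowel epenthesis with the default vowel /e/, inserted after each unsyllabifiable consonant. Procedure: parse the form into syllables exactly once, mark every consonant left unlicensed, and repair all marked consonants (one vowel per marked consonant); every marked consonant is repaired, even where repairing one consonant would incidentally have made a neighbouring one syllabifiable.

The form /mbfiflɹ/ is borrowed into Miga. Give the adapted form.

mebfifeleɹe

The consonants /m/, /f/, /l/, /ɹ/ cannot be parsed into a legal (C)(C)V syllable (no codas are permitted; onsets may contain at most 2 consonants).
Inserting the epenthetic vowel yields /m/ → /me/, /f/ → /fe/, /l/ → /le/, /ɹ/ → /ɹe/.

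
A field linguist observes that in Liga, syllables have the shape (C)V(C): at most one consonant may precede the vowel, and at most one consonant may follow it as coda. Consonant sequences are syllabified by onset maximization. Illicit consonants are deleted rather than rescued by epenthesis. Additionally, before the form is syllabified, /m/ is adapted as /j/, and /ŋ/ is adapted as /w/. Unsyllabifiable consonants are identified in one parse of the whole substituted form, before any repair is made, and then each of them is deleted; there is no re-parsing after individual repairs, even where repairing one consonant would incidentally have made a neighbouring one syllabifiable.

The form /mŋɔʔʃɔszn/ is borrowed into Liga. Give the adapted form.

Substitution: /m/ → /j/, /ŋ/ → /w/, giving /jwɔʔʃɔszn/.
Syllabifying with onset maximization leaves /j/, /z/, /n/ stranded (at most one coda consonant is licensed; onsets are limited to one consonant).
Deleting the stranded consonants removes /j/, /z/, /n/.

wɔʔʃɔs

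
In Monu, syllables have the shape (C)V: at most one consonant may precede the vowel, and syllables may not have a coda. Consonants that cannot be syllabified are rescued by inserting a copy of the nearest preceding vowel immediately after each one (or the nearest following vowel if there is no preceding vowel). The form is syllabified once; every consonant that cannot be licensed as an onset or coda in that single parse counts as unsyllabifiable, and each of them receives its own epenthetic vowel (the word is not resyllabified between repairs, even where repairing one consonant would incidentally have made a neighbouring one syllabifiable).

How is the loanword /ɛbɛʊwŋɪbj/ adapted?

ɛbɛʊwʊŋɪbɪjɪ

Syllabifying with onset maximization leaves /w/, /b/, /j/ stranded (no codas are permitted; onsets are limited to one consonant).
Epenthesis after each stranded consonant: /w/ → /wʊ/, /b/ → /bɪ/, /j/ → /jɪ/.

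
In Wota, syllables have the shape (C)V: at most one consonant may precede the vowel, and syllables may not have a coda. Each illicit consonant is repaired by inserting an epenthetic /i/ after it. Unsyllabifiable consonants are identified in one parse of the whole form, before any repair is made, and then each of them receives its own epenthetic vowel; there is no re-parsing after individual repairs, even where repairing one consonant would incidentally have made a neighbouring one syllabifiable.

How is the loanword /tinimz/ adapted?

Syllabifying with onset maximization leaves /m/, /z/ stranded (no codas are permitted; onsets are limited to one consonant).
Each unlicensed consonant becomes the onset of a new syllable: /m/ → /mi/, /z/ → /zi/.

tinimizi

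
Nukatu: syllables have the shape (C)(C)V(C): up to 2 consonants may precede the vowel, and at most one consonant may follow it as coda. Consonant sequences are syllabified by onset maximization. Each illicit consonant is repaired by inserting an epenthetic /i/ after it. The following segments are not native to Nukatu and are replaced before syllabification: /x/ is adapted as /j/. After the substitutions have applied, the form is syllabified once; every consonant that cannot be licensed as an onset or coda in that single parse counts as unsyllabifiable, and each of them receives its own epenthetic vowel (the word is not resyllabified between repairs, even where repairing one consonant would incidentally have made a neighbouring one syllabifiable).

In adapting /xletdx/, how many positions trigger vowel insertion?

After substitution the input is /jletdj/.
The unsyllabifiable consonants are /d/, /j/; each receives one epenthetic vowel.

2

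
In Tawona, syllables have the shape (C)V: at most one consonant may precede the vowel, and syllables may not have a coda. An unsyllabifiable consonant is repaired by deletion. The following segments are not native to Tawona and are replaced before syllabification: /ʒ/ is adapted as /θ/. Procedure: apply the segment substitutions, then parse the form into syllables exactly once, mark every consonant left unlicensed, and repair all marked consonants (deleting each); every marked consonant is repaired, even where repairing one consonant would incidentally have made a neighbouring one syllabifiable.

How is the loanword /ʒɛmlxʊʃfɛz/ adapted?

Substitution: /ʒ/ → /θ/, giving /θɛmlxʊʃfɛz/.
Syllabifying with onset maximization leaves /m/, /l/, /ʃ/, /z/ stranded (no codas are permitted; onsets are limited to one consonant).
Deletion applies to /m/, /l/, /ʃ/, /z/.

θɛxʊfɛ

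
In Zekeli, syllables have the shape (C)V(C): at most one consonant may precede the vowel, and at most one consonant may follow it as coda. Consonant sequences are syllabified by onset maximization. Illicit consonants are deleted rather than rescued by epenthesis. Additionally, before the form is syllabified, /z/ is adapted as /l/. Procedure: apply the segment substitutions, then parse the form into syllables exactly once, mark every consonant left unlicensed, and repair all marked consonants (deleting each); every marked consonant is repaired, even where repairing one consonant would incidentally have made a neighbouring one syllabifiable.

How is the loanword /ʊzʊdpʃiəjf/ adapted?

ʊlʊdʃiəj

Substitution: /z/ → /l/, giving /ʊlʊdpʃiəjf/.
Syllabifying with onset maximization leaves /p/, /f/ stranded (at most one coda consonant is licensed; onsets are limited to one consonant).
Deletion applies to /p/, /f/.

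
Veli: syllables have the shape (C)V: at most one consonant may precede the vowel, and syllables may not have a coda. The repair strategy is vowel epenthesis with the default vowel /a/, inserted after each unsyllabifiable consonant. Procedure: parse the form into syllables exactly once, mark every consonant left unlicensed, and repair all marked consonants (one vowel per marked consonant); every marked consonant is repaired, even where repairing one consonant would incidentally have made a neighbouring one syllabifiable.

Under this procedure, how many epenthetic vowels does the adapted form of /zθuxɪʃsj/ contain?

4

The unsyllabifiable consonants are /z/, /ʃ/, /s/, /j/; each receives one epenthetic vowel.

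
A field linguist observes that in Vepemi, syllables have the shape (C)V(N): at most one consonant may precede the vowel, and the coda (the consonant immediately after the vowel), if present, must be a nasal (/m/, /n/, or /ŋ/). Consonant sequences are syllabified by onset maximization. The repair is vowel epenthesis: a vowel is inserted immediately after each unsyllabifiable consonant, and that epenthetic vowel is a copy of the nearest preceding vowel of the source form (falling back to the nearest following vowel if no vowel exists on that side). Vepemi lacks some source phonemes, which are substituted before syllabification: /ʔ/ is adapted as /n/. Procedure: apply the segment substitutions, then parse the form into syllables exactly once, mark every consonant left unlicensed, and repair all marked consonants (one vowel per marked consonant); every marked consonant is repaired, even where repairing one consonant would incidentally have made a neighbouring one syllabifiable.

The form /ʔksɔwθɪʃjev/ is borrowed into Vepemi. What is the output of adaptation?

nɔkɔsɔwɔθɪʃɪjeve

Substitution: /ʔ/ → /n/, giving /nksɔwθɪʃjev/.
The consonants /n/, /k/, /w/, /ʃ/, /v/ cannot be parsed into a legal (C)V(N) syllable (only a nasal (/m/, /n/, or /ŋ/) is licensed in coda position; onsets are limited to one consonant).
Each unlicensed consonant becomes the onset of a new syllable: /n/ → /nɔ/, /k/ → /kɔ/, /w/ → /wɔ/, /ʃ/ → /ʃɪ/, /v/ → /ve/.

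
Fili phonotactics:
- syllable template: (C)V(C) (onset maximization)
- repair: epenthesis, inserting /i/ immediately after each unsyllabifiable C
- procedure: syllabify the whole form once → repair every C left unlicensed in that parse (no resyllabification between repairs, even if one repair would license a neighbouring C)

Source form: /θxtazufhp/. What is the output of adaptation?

Under (C)V(C), the unsyllabifiable consonants are /θ/, /x/, /h/, /p/ (at most one coda consonant is licensed; onsets are limited to one consonant).
Inserting the epenthetic vowel yields /θ/ → /θi/, /x/ → /xi/, /h/ → /hi/, /p/ → /pi/.

θixitazufhipi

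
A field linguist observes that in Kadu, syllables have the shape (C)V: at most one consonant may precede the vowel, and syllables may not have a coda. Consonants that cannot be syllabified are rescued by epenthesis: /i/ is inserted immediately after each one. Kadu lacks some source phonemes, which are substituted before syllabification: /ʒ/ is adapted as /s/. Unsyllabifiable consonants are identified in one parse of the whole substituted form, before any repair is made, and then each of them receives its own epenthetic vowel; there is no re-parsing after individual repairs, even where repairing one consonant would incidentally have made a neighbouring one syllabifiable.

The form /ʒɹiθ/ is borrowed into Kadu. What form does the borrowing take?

Substitution: /ʒ/ → /s/, giving /sɹiθ/.
Syllabifying with onset maximization leaves /s/, /θ/ stranded (no codas are permitted; onsets are limited to one consonant).
Inserting the epenthetic vowel yields /s/ → /si/, /θ/ → /θi/.

siɹiθi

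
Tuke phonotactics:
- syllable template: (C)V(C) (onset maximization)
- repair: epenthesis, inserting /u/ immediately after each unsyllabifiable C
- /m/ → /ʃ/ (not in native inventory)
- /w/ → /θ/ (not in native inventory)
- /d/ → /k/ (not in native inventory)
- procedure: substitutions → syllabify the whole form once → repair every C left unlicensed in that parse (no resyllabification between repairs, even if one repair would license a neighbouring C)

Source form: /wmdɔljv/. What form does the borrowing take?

Substitution: /w/ → /θ/, /m/ → /ʃ/, /d/ → /k/, giving /θʃkɔljv/.
Syllabifying with onset maximization leaves /θ/, /ʃ/, /j/, /v/ stranded (at most one coda consonant is licensed; onsets are limited to one consonant).
Epenthesis after each stranded consonant: /θ/ → /θu/, /ʃ/ → /ʃu/, /j/ → /ju/, /v/ → /vu/.

θuʃukɔljuvu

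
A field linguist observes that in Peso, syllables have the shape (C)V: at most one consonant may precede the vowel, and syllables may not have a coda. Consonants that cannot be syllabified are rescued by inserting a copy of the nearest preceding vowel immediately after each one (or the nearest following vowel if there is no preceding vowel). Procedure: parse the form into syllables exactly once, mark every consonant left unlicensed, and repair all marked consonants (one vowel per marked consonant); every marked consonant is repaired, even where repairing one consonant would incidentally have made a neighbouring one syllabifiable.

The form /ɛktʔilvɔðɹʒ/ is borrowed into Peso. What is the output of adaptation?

Under (C)V, the unsyllabifiable consonants are /k/, /t/, /l/, /ð/, /ɹ/, /ʒ/ (no codas are permitted; onsets are limited to one consonant).
Each unlicensed consonant becomes the onset of a new syllable: /k/ → /kɛ/, /t/ → /tɛ/, /l/ → /li/, /ð/ → /ðɔ/, /ɹ/ → /ɹɔ/, /ʒ/ → /ʒɔ/.

ɛkɛtɛʔilivɔðɔɹɔʒɔ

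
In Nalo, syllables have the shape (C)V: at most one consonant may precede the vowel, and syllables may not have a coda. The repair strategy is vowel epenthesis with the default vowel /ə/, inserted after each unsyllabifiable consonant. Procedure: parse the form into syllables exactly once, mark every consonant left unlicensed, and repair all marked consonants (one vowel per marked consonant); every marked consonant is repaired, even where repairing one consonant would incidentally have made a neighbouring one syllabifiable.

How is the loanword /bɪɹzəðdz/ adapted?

bɪɹəzəðədəzə

Syllabifying with onset maximization leaves /ɹ/, /ð/, /d/, /z/ stranded (no codas are permitted; onsets are limited to one consonant).
Epenthesis after each stranded consonant: /ɹ/ → /ɹə/, /ð/ → /ðə/, /d/ → /də/, /z/ → /zə/.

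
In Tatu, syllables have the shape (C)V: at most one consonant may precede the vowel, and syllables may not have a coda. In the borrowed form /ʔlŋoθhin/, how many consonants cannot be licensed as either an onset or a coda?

Under (C)V, the unsyllabifiable consonants are /ʔ/, /l/, /θ/, /n/ (no codas are permitted; onsets are limited to one consonant).

4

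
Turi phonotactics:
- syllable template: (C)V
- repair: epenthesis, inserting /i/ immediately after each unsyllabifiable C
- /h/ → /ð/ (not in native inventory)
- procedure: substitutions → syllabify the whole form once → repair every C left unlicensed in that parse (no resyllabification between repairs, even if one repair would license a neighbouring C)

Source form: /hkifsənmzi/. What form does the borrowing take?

ðikifisənimizi

Substitution: /h/ → /ð/, giving /ðkifsənmzi/.
Syllabifying with onset maximization leaves /ð/, /f/, /n/, /m/ stranded (no codas are permitted; onsets are limited to one consonant).
Epenthesis after each stranded consonant: /ð/ → /ði/, /f/ → /fi/, /n/ → /ni/, /m/ → /mi/.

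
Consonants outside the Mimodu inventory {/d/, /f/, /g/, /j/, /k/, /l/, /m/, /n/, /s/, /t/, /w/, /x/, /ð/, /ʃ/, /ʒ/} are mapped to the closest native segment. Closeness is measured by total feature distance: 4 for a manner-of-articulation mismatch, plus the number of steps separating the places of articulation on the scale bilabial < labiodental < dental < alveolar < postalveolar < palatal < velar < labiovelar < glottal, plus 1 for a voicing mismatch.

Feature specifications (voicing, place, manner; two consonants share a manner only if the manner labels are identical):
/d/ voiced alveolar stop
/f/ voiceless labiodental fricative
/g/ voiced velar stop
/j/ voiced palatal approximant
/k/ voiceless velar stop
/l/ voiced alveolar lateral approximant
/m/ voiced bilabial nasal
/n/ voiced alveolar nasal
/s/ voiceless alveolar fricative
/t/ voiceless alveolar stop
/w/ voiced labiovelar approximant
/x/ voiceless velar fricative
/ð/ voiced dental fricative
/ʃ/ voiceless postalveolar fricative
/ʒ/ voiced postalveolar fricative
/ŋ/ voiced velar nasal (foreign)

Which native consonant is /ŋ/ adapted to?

/n/ is closest: same manner (nasal), place distance 3 (velar→alveolar), same voicing; total 3. Next closest is /g/ at distance 4.

n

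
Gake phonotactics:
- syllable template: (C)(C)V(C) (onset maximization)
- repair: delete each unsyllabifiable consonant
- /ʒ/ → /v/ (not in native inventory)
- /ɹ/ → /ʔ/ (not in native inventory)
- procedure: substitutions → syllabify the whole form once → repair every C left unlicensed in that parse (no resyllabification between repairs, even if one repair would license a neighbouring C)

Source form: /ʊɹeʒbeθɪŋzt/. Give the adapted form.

ʊʔevbeθɪŋ

Substitution: /ɹ/ → /ʔ/, /ʒ/ → /v/, giving /ʊʔevbeθɪŋzt/.
Under (C)(C)V(C), the unsyllabifiable consonants are /z/, /t/ (at most one coda consonant is licensed; onsets may contain at most 2 consonants).
Deleting the stranded consonants removes /z/, /t/.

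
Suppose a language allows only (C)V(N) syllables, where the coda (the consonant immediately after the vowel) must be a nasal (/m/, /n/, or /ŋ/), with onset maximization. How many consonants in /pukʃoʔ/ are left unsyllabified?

Syllabifying with onset maximization leaves /k/, /ʔ/ stranded (only a nasal (/m/, /n/, or /ŋ/) is licensed in coda position; onsets are limited to one consonant).

2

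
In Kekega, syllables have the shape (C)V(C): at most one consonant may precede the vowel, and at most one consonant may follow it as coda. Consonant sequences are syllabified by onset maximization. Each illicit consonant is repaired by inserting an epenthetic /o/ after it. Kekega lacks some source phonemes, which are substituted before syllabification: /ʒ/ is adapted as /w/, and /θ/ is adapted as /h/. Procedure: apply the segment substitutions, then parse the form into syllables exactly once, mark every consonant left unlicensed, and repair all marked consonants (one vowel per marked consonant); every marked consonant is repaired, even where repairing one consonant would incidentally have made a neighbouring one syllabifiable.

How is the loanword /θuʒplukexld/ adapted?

Substitution: /θ/ → /h/, /ʒ/ → /w/, giving /huwplukexld/.
Syllabifying with onset maximization leaves /p/, /l/, /d/ stranded (at most one coda consonant is licensed; onsets are limited to one consonant).
Each unlicensed consonant becomes the onset of a new syllable: /p/ → /po/, /l/ → /lo/, /d/ → /do/.

huwpolukexlodo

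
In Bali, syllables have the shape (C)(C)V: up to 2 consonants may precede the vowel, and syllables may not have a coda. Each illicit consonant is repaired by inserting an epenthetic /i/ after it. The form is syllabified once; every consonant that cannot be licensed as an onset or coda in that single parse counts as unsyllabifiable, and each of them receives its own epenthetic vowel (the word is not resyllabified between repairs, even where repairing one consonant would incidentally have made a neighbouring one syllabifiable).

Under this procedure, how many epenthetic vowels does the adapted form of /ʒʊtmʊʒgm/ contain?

3

The unsyllabifiable consonants are /ʒ/, /g/, /m/; each receives one epenthetic vowel.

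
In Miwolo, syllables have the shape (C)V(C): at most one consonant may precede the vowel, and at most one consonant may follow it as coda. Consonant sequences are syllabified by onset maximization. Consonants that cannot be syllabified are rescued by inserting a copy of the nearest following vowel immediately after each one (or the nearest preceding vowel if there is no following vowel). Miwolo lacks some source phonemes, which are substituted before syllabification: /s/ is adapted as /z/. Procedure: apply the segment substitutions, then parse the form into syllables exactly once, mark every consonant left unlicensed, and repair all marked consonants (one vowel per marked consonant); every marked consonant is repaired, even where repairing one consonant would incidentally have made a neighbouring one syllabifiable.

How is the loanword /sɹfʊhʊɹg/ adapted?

zʊɹʊfʊhʊɹgʊ

Substitution: /s/ → /z/, giving /zɹfʊhʊɹg/.
Under (C)V(C), the unsyllabifiable consonants are /z/, /ɹ/, /g/ (at most one coda consonant is licensed; onsets are limited to one consonant).
Inserting the epenthetic vowel yields /z/ → /zʊ/, /ɹ/ → /ɹʊ/, /g/ → /gʊ/.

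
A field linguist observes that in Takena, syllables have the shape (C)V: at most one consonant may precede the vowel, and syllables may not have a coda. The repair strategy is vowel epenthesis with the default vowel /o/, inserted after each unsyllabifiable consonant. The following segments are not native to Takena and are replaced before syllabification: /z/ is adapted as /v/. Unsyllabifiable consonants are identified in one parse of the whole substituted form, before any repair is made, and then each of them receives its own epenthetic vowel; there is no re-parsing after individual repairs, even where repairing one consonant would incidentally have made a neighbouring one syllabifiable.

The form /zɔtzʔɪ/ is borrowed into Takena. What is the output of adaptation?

Substitution: /z/ → /v/, giving /vɔtvʔɪ/.
Syllabifying with onset maximization leaves /t/, /v/ stranded (no codas are permitted; onsets are limited to one consonant).
Epenthesis after each stranded consonant: /t/ → /to/, /v/ → /vo/.

vɔtovoʔɪ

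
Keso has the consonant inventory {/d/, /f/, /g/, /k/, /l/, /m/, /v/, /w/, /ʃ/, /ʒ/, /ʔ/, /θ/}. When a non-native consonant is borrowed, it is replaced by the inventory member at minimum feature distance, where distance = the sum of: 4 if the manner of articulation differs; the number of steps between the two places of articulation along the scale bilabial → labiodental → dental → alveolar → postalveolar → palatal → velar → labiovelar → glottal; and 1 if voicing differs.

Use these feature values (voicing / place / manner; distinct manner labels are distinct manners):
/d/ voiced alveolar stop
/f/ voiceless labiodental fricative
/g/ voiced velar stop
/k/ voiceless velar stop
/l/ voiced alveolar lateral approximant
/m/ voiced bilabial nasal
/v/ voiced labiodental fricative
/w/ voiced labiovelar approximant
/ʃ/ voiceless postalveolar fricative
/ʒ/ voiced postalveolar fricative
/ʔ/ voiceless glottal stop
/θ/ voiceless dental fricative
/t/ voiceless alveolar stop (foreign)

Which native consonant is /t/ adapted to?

/d/ is closest: same manner (stop), place distance 0 (alveolar→alveolar), voicing differs (+1); total 1. Next closest is /k/ at distance 3.

d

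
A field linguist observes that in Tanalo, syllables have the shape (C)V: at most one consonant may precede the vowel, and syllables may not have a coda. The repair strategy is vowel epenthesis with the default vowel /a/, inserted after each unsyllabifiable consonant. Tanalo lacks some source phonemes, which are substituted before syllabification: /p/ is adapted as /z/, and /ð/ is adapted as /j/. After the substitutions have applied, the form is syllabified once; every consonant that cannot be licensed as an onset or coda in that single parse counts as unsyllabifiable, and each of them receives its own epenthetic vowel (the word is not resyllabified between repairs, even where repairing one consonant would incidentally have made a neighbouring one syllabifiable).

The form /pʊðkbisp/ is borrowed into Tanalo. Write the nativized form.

zʊjakabisaza

Substitution: /p/ → /z/, /ð/ → /j/, giving /zʊjkbisz/.
Under (C)V, the unsyllabifiable consonants are /j/, /k/, /s/, /z/ (no codas are permitted; onsets are limited to one consonant).
Each unlicensed consonant becomes the onset of a new syllable: /j/ → /ja/, /k/ → /ka/, /s/ → /sa/, /z/ → /za/.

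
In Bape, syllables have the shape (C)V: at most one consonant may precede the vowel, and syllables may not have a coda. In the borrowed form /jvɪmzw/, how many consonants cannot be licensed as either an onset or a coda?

4

Under (C)V, the unsyllabifiable consonants are /j/, /m/, /z/, /w/ (no codas are permitted; onsets are limited to one consonant).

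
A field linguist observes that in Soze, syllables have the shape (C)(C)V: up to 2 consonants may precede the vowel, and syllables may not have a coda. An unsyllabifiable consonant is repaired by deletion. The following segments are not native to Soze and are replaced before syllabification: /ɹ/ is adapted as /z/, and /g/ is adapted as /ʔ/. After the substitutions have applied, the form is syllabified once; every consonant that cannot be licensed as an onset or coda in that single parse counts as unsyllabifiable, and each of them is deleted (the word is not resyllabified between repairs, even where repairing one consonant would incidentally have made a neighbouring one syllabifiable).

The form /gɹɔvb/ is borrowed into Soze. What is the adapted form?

ʔzɔ

Substitution: /g/ → /ʔ/, /ɹ/ → /z/, giving /ʔzɔvb/.
The consonants /v/, /b/ cannot be parsed into a legal (C)(C)V syllable (no codas are permitted; onsets may contain at most 2 consonants).
Each unlicensed consonant is deleted: /v/, /b/.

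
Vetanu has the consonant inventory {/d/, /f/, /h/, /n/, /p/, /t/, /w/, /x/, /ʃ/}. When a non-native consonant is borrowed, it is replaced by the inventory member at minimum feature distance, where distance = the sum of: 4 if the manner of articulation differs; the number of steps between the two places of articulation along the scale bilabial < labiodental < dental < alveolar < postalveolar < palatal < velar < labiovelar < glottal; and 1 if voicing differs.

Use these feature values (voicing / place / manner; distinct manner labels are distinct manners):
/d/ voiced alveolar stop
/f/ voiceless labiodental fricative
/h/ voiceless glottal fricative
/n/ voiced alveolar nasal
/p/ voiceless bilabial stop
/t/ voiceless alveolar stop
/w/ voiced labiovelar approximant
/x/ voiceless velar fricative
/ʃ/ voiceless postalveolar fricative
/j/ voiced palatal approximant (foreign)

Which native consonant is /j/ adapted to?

/w/ is closest: same manner (approximant), place distance 2 (palatal→labiovelar), same voicing; total 2. Next closest is /d/ at distance 6.

w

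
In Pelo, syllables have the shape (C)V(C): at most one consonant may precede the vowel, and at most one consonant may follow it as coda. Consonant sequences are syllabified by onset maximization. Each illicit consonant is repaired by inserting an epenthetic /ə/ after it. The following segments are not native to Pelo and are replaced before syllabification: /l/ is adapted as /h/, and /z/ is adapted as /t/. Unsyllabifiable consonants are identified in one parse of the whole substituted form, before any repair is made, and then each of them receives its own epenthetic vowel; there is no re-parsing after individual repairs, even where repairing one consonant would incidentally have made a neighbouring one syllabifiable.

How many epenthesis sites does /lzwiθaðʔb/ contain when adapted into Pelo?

After substitution the input is /htwiθaðʔb/.
The unsyllabifiable consonants are /h/, /t/, /ʔ/, /b/; each receives one epenthetic vowel.

4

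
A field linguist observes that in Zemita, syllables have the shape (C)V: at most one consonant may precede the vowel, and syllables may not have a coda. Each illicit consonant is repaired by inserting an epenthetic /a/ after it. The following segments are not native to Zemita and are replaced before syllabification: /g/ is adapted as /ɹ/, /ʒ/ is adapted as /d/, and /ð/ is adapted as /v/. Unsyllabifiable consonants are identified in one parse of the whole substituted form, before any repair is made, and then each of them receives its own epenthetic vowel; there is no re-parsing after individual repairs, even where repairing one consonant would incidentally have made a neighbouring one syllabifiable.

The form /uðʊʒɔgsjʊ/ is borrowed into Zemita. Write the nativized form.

uvʊdɔɹasajʊ

Substitution: /ð/ → /v/, /ʒ/ → /d/, /g/ → /ɹ/, giving /uvʊdɔɹsjʊ/.
Under (C)V, the unsyllabifiable consonants are /ɹ/, /s/ (no codas are permitted; onsets are limited to one consonant).
Each unlicensed consonant becomes the onset of a new syllable: /ɹ/ → /ɹa/, /s/ → /sa/.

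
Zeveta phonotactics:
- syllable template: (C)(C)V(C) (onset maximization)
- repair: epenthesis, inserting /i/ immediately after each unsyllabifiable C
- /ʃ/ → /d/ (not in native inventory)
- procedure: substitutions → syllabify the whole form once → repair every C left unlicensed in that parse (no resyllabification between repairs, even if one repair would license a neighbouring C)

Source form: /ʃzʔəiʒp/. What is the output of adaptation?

Substitution: /ʃ/ → /d/, giving /dzʔəiʒp/.
Syllabifying with onset maximization leaves /d/, /p/ stranded (at most one coda consonant is licensed; onsets may contain at most 2 consonants).
Inserting the epenthetic vowel yields /d/ → /di/, /p/ → /pi/.

dizʔəiʒpi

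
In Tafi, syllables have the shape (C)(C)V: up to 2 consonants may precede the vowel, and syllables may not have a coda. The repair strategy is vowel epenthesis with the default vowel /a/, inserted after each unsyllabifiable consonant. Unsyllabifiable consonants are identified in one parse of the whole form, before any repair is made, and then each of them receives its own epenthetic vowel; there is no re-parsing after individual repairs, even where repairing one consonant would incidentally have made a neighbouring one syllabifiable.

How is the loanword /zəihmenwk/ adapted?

zəihmenawaka

Under (C)(C)V, the unsyllabifiable consonants are /n/, /w/, /k/ (no codas are permitted; onsets may contain at most 2 consonants).
Inserting the epenthetic vowel yields /n/ → /na/, /w/ → /wa/, /k/ → /ka/.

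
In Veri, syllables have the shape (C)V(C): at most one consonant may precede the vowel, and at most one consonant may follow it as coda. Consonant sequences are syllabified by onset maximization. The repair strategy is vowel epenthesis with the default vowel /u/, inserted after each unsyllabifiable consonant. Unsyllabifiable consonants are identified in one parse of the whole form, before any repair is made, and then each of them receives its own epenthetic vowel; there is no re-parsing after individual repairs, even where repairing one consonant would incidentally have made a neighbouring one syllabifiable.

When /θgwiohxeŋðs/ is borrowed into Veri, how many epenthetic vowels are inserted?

The unsyllabifiable consonants are /θ/, /g/, /ð/, /s/; each receives one epenthetic vowel.

4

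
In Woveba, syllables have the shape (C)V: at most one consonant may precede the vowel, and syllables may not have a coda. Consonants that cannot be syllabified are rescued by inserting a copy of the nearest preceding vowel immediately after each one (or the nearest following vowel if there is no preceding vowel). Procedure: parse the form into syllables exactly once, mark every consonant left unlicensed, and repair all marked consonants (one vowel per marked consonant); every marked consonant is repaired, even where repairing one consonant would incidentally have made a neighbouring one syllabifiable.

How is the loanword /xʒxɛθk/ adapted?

xɛʒɛxɛθɛkɛ

The consonants /x/, /ʒ/, /θ/, /k/ cannot be parsed into a legal (C)V syllable (no codas are permitted; onsets are limited to one consonant).
Each unlicensed consonant becomes the onset of a new syllable: /x/ → /xɛ/, /ʒ/ → /ʒɛ/, /θ/ → /θɛ/, /k/ → /kɛ/.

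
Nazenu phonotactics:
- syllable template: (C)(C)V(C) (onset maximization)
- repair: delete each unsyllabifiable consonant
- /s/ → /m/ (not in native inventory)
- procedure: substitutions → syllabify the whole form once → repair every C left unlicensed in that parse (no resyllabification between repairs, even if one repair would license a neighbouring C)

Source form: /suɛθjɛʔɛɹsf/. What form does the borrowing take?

muɛθjɛʔɛɹ

Substitution: /s/ → /m/, giving /muɛθjɛʔɛɹmf/.
Syllabifying with onset maximization leaves /m/, /f/ stranded (at most one coda consonant is licensed; onsets may contain at most 2 consonants).
Deletion applies to /m/, /f/.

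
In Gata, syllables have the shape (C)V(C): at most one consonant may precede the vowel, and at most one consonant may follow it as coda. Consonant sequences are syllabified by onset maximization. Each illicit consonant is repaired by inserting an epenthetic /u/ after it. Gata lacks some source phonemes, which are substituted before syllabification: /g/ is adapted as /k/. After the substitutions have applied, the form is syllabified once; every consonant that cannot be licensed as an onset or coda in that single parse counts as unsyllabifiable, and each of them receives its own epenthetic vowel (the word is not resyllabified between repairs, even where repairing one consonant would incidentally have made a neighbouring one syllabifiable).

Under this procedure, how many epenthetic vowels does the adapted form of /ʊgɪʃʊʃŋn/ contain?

2

After substitution the input is /ʊkɪʃʊʃŋn/.
The unsyllabifiable consonants are /ŋ/, /n/; each receives one epenthetic vowel.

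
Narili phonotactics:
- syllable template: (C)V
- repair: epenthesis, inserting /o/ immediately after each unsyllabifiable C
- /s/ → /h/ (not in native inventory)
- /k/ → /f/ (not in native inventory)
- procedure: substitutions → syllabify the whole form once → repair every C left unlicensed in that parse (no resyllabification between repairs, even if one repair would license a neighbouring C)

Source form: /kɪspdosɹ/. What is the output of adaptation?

fɪhopodohoɹo

Substitution: /k/ → /f/, /s/ → /h/, giving /fɪhpdohɹ/.
The consonants /h/, /p/, /h/, /ɹ/ cannot be parsed into a legal (C)V syllable (no codas are permitted; onsets are limited to one consonant).
Inserting the epenthetic vowel yields /h/ → /ho/, /p/ → /po/, /h/ → /ho/, /ɹ/ → /ɹo/.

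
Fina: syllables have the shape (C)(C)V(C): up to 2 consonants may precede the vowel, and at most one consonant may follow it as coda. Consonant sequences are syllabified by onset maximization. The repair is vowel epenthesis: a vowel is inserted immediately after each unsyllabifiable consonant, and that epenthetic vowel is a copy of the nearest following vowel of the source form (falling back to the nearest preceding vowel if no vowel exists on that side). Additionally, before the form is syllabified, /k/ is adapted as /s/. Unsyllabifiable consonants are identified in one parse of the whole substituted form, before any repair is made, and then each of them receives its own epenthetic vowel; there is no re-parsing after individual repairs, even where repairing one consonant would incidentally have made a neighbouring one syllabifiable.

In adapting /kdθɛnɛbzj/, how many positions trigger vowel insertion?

3

After substitution the input is /sdθɛnɛbzj/.
The unsyllabifiable consonants are /s/, /z/, /j/; each receives one epenthetic vowel.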